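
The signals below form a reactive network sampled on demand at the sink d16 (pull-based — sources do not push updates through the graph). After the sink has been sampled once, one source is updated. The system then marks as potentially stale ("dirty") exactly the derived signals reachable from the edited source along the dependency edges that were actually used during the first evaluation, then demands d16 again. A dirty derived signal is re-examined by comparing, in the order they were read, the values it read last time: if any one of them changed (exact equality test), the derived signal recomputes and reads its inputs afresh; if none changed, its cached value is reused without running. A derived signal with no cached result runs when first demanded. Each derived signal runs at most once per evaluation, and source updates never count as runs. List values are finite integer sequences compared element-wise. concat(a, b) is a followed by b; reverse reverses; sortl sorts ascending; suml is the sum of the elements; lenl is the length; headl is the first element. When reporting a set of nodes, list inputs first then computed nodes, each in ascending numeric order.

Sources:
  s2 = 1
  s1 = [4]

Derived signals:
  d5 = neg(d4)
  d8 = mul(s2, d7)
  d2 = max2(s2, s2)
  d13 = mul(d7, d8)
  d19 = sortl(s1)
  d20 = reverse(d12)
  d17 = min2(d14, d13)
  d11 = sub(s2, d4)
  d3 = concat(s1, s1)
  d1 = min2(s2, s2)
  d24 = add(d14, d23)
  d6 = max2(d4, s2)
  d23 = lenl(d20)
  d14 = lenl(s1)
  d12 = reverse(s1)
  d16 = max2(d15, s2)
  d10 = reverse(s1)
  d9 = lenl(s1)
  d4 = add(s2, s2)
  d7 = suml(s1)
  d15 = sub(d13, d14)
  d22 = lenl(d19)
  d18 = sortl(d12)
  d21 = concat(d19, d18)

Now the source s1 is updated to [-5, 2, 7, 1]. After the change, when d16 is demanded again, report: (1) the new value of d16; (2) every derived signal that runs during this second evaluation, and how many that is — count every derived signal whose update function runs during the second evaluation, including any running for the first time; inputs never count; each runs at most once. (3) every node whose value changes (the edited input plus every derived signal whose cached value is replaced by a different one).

Initial pass — values computed on the first demand:
  d7 = suml([4]) = 4
  d8 = mul(1, 4) = 4
  d13 = mul(4, 4) = 16
  d14 = lenl([4]) = 1
  d15 = sub(16, 1) = 15
  d16 = max2(15, 1) = 15

Second demand — change propagation:
  d7: re-runs because s1 [4]->[-5, 2, 7, 1]; new result 5.
  d8: re-runs because d7 4->5; new result 5.
  d13: re-runs because d7 4->5; d8 4->5; new result 25.
  d14: re-runs because s1 [4]->[-5, 2, 7, 1]; new result 4.
  d15: re-runs because d13 16->25; d14 1->4; new result 21.
  d16: re-runs because d15 15->21; new result 21.

d16 now evaluates to 21.
Run set: d7, d8, d13, d14, d15, d16 (6 run).
Changed values: s1, d7, d8, d13, d14, d15, d16.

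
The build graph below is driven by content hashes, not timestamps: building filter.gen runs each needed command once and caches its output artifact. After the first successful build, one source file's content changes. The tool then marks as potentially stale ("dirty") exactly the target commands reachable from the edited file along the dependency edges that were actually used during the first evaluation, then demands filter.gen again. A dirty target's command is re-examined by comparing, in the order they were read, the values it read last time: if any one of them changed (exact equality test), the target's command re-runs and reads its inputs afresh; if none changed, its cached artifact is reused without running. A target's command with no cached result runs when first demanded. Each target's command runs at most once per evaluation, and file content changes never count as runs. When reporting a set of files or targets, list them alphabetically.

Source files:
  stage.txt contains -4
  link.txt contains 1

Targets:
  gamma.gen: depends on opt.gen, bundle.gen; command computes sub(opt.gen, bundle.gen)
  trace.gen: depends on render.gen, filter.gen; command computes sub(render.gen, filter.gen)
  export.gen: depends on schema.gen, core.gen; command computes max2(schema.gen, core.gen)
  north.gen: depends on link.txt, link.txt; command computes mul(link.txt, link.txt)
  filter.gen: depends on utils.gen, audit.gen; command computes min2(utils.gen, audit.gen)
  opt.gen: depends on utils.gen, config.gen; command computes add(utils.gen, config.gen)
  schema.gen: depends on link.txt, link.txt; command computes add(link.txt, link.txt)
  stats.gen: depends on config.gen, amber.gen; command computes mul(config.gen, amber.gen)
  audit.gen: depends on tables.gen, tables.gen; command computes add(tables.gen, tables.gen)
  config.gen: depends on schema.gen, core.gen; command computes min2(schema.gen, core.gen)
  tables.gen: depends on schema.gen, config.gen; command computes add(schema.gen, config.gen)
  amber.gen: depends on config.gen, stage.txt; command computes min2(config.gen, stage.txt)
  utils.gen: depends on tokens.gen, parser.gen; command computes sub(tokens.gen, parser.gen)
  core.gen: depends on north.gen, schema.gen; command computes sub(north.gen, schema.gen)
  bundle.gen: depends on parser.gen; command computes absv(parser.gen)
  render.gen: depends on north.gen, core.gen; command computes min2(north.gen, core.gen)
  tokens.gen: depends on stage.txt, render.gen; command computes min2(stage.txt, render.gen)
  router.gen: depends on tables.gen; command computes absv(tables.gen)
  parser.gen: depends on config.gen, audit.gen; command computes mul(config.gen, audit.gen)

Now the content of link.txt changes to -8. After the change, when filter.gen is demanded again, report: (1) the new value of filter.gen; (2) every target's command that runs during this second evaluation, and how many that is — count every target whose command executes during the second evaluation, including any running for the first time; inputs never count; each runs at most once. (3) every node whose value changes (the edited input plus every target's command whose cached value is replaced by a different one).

filter.gen now evaluates to -1028.
Run set: audit.gen, config.gen, core.gen, filter.gen, north.gen, parser.gen, render.gen, schema.gen, tables.gen, tokens.gen, utils.gen (11 run).
Changed values: audit.gen, config.gen, core.gen, filter.gen, link.txt, north.gen, parser.gen, render.gen, schema.gen, tables.gen, utils.gen.

Initial pass — values computed on the first demand:
  north.gen = mul(1, 1) = 1
  schema.gen = add(1, 1) = 2
  core.gen = sub(1, 2) = -1
  config.gen = min2(2, -1) = -1
  render.gen = min2(1, -1) = -1
  tables.gen = add(2, -1) = 1
  audit.gen = add(1, 1) = 2
  parser.gen = mul(-1, 2) = -2
  tokens.gen = min2(-4, -1) = -4
  utils.gen = sub(-4, -2) = -2
  filter.gen = min2(-2, 2) = -2

Second demand — change propagation:
  north.gen: re-runs because link.txt 1->-8; link.txt 1->-8; new result 64.
  schema.gen: re-runs because link.txt 1->-8; link.txt 1->-8; new result -16.
  core.gen: re-runs because north.gen 1->64; schema.gen 2->-16; new result 80.
  config.gen: re-runs because schema.gen 2->-16; core.gen -1->80; new result -16.
  render.gen: re-runs because north.gen 1->64; core.gen -1->80; new result 64.
  tables.gen: re-runs because schema.gen 2->-16; config.gen -1->-16; new result -32.
  audit.gen: re-runs because tables.gen 1->-32; tables.gen 1->-32; new result -64.
  parser.gen: re-runs because config.gen -1->-16; audit.gen 2->-64; new result 1024.
  tokens.gen: re-runs because render.gen -1->64; new result -4 (unchanged).
  utils.gen: re-runs because parser.gen -2->1024; new result -1028.
  filter.gen: re-runs because utils.gen -2->-1028; audit.gen 2->-64; new result -1028.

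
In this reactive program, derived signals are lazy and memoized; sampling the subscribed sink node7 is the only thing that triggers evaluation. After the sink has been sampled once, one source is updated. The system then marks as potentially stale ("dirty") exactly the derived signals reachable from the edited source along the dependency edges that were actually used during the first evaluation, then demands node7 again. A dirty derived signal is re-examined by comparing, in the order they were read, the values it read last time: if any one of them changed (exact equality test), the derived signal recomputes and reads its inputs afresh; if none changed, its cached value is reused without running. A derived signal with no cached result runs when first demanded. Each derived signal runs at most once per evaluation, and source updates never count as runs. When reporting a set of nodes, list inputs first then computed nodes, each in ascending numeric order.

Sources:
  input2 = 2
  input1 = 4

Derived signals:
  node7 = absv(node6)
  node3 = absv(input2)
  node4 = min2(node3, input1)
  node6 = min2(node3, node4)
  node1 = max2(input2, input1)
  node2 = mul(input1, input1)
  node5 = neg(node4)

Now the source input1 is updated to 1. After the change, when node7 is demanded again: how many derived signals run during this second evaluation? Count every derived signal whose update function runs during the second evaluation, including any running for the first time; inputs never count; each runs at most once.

3 derived signals run: node4, node6, node7.

First demand of the output computes:
  node3 = absv(2) = 2
  node4 = min2(2, 4) = 2
  node6 = min2(2, 2) = 2
  node7 = absv(2) = 2

After the edit, cleaning proceeds:
  node4: a read changed (input1 4->1) — executes, giving 1.
  node6: a read changed (node4 2->1) — executes, giving 1.
  node7: a read changed (node6 2->1) — executes, giving 1.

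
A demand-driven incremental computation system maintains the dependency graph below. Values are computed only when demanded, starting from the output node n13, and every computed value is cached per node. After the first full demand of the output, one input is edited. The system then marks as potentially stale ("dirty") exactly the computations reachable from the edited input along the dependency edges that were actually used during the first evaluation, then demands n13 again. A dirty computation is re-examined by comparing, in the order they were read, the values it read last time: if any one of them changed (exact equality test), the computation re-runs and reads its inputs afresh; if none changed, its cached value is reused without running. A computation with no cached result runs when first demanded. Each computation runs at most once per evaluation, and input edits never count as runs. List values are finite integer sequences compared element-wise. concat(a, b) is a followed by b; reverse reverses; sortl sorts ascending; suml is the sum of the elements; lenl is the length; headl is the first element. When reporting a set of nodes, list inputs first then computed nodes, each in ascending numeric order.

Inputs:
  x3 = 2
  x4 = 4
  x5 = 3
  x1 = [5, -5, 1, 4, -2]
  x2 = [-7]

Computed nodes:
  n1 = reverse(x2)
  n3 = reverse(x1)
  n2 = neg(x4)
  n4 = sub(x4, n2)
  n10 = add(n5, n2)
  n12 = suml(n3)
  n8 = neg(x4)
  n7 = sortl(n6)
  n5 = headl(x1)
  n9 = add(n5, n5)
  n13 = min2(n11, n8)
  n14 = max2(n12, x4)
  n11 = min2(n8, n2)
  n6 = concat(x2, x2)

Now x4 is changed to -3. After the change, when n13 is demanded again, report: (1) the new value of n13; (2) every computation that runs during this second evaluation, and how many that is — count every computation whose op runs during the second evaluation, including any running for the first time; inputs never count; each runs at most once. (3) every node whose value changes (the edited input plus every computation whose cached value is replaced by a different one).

First evaluation (everything demanded from the output):
  n2 = neg(4) = -4
  n8 = neg(4) = -4
  n11 = min2(-4, -4) = -4
  n13 = min2(-4, -4) = -4

Propagation after the edit:
  n2: runs — x4 4->-3; result 3.
  n8: runs — x4 4->-3; result 3.
  n11: runs — n8 -4->3; n2 -4->3; result 3.
  n13: runs — n11 -4->3; n8 -4->3; result 3.

New value of n13: 3.
Computations that run: n2, n8, n11, n13 — 4 in total.
Values that change: x4, n2, n8, n11, n13.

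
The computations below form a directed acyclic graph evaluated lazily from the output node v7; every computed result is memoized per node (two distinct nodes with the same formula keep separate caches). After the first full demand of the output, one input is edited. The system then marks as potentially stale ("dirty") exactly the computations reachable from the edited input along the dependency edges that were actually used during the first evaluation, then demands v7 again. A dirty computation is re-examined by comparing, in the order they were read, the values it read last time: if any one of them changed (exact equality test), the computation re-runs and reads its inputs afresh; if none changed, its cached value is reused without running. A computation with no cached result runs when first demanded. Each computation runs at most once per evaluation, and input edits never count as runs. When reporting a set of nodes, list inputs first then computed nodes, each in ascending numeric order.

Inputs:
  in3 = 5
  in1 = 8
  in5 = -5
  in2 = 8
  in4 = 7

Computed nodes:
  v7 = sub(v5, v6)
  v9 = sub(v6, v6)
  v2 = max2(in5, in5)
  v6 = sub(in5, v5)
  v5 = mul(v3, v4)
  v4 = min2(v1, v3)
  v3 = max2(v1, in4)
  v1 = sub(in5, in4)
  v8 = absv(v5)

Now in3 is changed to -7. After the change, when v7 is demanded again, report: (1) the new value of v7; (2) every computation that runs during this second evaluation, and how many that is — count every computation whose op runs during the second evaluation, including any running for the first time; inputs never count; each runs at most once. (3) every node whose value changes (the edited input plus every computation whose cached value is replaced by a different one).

Demanding v7 again yields -163.
0 computations run: none.
The nodes whose values change: in3.
Note the shortcut — nothing in the graph depends on in3 at all, so no recomputation happens.

First demand of the output computes:
  v1 = sub(-5, 7) = -12
  v3 = max2(-12, 7) = 7
  v4 = min2(-12, 7) = -12
  v5 = mul(7, -12) = -84
  v6 = sub(-5, -84) = 79
  v7 = sub(-84, 79) = -163

After the edit, cleaning proceeds:
  no node depends on in3 at all; the second demand re-runs nothing.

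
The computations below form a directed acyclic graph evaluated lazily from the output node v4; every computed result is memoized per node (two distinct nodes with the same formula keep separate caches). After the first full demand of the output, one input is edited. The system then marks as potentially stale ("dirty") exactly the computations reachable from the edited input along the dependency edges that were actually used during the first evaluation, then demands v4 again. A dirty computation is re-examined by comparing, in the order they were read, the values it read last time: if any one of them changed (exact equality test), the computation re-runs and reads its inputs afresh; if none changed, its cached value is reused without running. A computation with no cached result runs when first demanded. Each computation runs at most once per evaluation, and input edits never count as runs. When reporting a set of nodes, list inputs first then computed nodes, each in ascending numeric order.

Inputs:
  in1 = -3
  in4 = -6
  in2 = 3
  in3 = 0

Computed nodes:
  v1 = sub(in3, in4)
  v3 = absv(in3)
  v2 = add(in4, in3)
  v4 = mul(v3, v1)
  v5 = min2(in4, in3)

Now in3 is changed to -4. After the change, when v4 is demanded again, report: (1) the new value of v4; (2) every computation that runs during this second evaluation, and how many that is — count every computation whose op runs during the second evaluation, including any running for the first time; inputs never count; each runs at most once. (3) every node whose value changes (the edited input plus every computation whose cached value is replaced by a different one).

First demand of the output computes:
  v1 = sub(0, -6) = 6
  v3 = absv(0) = 0
  v4 = mul(0, 6) = 0

After the edit, cleaning proceeds:
  v1: a read changed (in3 0->-4) — executes, giving 2.
  v3: a read changed (in3 0->-4) — executes, giving 4.
  v4: a read changed (v3 0->4; v1 6->2) — executes, giving 8.

Demanding v4 again yields 8.
3 computations run: v1, v3, v4.
The nodes whose values change: in3, v1, v3, v4.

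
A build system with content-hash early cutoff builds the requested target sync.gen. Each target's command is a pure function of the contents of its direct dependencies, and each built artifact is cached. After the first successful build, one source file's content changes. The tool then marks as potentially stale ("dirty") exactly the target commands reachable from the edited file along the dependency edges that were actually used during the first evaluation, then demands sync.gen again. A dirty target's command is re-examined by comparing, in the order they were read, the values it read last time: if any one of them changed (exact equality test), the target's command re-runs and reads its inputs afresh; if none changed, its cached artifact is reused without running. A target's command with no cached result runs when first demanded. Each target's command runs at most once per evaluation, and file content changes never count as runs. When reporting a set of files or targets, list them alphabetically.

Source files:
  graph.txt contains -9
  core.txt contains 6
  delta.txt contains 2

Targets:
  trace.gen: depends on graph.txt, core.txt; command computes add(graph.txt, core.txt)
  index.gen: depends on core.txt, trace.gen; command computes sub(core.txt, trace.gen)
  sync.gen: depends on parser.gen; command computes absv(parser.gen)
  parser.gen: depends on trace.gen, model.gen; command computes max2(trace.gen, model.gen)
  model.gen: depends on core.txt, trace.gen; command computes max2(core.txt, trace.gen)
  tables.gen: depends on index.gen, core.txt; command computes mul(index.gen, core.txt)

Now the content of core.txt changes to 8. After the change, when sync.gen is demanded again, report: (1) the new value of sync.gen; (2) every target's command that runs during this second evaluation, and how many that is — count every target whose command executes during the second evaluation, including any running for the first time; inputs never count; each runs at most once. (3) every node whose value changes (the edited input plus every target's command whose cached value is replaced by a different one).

First evaluation (everything demanded from the output):
  trace.gen = add(-9, 6) = -3
  model.gen = max2(6, -3) = 6
  parser.gen = max2(-3, 6) = 6
  sync.gen = absv(6) = 6

Propagation after the edit:
  trace.gen: runs — core.txt 6->8; result -1.
  model.gen: runs — core.txt 6->8; trace.gen -3->-1; result 8.
  parser.gen: runs — trace.gen -3->-1; model.gen 6->8; result 8.
  sync.gen: runs — parser.gen 6->8; result 8.

New value of sync.gen: 8.
Target commands that run: model.gen, parser.gen, sync.gen, trace.gen — 4 in total.
Values that change: core.txt, model.gen, parser.gen, sync.gen, trace.gen.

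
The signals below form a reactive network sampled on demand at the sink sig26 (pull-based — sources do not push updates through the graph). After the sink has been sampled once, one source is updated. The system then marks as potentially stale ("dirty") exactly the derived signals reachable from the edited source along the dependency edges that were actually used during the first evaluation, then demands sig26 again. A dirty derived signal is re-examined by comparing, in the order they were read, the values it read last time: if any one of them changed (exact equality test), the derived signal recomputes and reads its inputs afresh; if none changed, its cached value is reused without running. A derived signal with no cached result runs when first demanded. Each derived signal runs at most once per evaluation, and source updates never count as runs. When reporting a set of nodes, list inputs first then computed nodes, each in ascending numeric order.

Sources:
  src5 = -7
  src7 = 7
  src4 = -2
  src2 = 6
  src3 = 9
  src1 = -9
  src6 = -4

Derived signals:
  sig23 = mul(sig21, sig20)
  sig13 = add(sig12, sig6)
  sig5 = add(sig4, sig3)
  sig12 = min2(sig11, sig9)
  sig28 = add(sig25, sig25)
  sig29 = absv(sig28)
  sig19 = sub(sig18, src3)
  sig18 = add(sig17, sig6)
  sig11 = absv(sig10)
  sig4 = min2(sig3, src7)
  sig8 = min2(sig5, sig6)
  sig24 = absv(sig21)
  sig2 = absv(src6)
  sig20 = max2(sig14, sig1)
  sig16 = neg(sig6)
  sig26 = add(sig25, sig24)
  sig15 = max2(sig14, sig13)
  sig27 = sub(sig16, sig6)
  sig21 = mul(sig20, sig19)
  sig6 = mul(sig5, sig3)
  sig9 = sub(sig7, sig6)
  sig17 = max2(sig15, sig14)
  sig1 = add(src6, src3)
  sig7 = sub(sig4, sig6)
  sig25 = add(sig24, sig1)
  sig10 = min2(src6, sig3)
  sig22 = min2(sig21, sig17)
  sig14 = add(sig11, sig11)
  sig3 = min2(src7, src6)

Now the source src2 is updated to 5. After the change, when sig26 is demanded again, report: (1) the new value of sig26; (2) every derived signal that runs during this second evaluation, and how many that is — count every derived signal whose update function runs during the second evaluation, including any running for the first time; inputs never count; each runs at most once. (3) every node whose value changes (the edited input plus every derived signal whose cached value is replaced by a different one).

Initial pass — values computed on the first demand:
  sig1 = add(-4, 9) = 5
  sig3 = min2(7, -4) = -4
  sig4 = min2(-4, 7) = -4
  sig5 = add(-4, -4) = -8
  sig6 = mul(-8, -4) = 32
  sig7 = sub(-4, 32) = -36
  sig9 = sub(-36, 32) = -68
  sig10 = min2(-4, -4) = -4
  sig11 = absv(-4) = 4
  sig12 = min2(4, -68) = -68
  sig13 = add(-68, 32) = -36
  sig14 = add(4, 4) = 8
  sig15 = max2(8, -36) = 8
  sig17 = max2(8, 8) = 8
  sig18 = add(8, 32) = 40
  sig19 = sub(40, 9) = 31
  sig20 = max2(8, 5) = 8
  sig21 = mul(8, 31) = 248
  sig24 = absv(248) = 248
  sig25 = add(248, 5) = 253
  sig26 = add(253, 248) = 501

Second demand — change propagation:
  no demanded computation ever read src2, so the edit dirties nothing and nothing runs.

The important point: nothing the output needs ever reads src2, so the edit is invisible to it.

sig26 now evaluates to 501.
Run set: none (0 run).
Changed values: src2.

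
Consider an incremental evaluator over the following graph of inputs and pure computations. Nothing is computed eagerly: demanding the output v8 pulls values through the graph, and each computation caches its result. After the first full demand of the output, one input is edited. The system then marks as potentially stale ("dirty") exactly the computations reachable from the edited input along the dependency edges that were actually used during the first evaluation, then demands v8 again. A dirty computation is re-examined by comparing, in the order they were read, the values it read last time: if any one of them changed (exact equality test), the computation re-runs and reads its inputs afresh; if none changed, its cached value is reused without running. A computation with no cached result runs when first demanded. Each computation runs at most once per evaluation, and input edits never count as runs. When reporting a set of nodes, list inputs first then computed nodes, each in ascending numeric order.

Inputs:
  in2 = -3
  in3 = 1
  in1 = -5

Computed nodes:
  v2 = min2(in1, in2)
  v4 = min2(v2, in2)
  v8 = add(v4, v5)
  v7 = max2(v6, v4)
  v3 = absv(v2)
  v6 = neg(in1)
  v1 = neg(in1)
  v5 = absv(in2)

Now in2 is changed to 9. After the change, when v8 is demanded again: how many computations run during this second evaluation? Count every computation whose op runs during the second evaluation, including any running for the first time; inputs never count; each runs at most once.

Run set: v2, v4, v5, v8 (4 run).

Initial pass — values computed on the first demand:
  v2 = min2(-5, -3) = -5
  v4 = min2(-5, -3) = -5
  v5 = absv(-3) = 3
  v8 = add(-5, 3) = -2

Second demand — change propagation:
  v2: re-runs because in2 -3->9; new result -5 (unchanged).
  v4: re-runs because in2 -3->9; new result -5 (unchanged).
  v5: re-runs because in2 -3->9; new result 9.
  v8: re-runs because v5 3->9; new result 4.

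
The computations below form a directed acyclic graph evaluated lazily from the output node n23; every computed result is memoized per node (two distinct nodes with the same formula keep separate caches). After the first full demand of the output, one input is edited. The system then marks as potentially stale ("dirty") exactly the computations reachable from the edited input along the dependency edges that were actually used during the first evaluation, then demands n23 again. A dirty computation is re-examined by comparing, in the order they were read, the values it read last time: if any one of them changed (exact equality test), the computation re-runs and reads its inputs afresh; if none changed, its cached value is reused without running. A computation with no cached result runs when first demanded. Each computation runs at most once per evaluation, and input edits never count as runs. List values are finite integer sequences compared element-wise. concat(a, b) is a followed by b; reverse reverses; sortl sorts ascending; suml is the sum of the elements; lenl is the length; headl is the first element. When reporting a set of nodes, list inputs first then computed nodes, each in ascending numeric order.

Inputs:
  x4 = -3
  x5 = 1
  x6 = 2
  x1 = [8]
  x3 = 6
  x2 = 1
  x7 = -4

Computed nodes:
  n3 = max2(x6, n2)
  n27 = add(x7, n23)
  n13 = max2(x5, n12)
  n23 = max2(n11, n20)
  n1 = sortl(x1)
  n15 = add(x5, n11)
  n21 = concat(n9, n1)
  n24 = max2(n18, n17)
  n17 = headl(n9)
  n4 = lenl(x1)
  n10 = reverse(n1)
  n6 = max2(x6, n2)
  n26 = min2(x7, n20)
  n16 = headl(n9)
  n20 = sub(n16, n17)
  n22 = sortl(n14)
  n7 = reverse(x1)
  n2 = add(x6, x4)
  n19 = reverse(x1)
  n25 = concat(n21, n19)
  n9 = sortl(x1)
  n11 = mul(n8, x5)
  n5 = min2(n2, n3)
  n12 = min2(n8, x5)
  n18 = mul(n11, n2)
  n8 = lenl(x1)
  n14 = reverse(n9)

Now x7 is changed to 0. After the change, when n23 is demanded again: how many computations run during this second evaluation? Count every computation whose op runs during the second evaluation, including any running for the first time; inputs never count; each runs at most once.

First demand of the output computes:
  n8 = lenl([8]) = 1
  n9 = sortl([8]) = [8]
  n11 = mul(1, 1) = 1
  n16 = headl([8]) = 8
  n17 = headl([8]) = 8
  n20 = sub(8, 8) = 0
  n23 = max2(1, 0) = 1

After the edit, cleaning proceeds:
  x7 only reaches undemanded nodes; the second demand re-runs nothing.

Note the shortcut — x7 feeds only undemanded nodes, so no recomputation happens.

0 computations run: none.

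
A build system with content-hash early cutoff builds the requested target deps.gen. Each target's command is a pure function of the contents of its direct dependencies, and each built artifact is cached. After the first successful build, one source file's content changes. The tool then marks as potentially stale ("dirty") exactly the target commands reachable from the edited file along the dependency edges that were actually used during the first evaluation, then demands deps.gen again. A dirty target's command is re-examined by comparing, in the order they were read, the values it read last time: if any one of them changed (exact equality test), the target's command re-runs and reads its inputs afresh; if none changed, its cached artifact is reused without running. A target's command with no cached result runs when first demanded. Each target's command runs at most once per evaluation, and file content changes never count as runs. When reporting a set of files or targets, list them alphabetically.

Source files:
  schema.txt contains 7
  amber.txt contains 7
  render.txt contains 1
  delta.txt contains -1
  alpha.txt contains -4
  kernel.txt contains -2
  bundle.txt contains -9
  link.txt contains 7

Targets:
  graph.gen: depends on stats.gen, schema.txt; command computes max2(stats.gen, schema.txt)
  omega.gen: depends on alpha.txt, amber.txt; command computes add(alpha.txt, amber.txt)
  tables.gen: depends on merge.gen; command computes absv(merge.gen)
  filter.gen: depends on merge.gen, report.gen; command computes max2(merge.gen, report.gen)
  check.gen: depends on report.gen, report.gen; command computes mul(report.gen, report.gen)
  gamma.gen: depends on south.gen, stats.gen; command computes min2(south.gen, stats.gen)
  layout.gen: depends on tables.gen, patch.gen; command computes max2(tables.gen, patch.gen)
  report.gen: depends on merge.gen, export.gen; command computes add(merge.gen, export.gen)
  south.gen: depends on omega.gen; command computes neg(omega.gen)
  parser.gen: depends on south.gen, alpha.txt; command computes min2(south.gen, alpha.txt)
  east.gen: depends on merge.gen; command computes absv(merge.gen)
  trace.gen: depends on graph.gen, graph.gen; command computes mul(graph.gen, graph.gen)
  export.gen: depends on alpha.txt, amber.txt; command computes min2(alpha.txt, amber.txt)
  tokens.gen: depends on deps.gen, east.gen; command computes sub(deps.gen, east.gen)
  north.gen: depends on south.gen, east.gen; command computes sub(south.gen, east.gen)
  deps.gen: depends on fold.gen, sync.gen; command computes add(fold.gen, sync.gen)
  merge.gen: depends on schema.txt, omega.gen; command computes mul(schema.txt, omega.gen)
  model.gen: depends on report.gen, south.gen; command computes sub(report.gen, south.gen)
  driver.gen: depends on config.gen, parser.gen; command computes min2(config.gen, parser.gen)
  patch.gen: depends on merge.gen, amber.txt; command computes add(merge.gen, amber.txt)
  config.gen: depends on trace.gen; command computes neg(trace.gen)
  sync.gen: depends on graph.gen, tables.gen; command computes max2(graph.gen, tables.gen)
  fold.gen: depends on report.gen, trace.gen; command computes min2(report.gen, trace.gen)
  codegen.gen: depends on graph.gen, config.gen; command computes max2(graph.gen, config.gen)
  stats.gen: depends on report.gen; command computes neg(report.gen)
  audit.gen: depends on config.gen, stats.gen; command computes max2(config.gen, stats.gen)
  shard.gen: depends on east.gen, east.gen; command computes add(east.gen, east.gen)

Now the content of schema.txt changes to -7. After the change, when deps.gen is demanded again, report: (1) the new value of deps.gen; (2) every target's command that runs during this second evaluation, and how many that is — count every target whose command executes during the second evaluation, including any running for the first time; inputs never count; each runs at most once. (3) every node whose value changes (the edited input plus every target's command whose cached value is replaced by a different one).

New value of deps.gen: 0.
Target commands that run: deps.gen, fold.gen, graph.gen, merge.gen, report.gen, stats.gen, sync.gen, tables.gen, trace.gen — 9 in total.
Values that change: deps.gen, fold.gen, graph.gen, merge.gen, report.gen, schema.txt, stats.gen, sync.gen, trace.gen.

First evaluation (everything demanded from the output):
  export.gen = min2(-4, 7) = -4
  omega.gen = add(-4, 7) = 3
  merge.gen = mul(7, 3) = 21
  report.gen = add(21, -4) = 17
  stats.gen = neg(17) = -17
  graph.gen = max2(-17, 7) = 7
  tables.gen = absv(21) = 21
  sync.gen = max2(7, 21) = 21
  trace.gen = mul(7, 7) = 49
  fold.gen = min2(17, 49) = 17
  deps.gen = add(17, 21) = 38

Propagation after the edit:
  merge.gen: runs — schema.txt 7->-7; result -21.
  report.gen: runs — merge.gen 21->-21; result -25.
  stats.gen: runs — report.gen 17->-25; result 25.
  graph.gen: runs — stats.gen -17->25; schema.txt 7->-7; result 25.
  tables.gen: runs — merge.gen 21->-21; result 21 (same value as before).
  sync.gen: runs — graph.gen 7->25; result 25.
  trace.gen: runs — graph.gen 7->25; graph.gen 7->25; result 625.
  fold.gen: runs — report.gen 17->-25; trace.gen 49->625; result -25.
  deps.gen: runs — fold.gen 17->-25; sync.gen 21->25; result 0.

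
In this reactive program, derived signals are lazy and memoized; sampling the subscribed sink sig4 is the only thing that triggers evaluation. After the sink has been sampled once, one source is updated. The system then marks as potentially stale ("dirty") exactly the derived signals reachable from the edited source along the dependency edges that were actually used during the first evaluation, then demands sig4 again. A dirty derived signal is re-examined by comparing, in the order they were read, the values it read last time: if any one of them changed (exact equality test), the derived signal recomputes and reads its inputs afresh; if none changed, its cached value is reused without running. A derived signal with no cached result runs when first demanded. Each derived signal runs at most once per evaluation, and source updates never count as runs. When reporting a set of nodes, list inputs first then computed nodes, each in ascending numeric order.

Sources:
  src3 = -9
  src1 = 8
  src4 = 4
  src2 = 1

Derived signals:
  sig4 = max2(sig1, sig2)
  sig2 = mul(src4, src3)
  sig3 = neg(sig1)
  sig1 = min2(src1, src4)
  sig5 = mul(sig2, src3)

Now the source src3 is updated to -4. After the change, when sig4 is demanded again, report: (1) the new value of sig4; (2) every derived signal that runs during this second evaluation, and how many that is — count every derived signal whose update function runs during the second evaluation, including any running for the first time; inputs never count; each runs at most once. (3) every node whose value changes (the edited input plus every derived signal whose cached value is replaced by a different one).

First demand of the output computes:
  sig1 = min2(8, 4) = 4
  sig2 = mul(4, -9) = -36
  sig4 = max2(4, -36) = 4

After the edit, cleaning proceeds:
  sig2: a read changed (src3 -9->-4) — executes, giving -16.
  sig4: a read changed (sig2 -36->-16) — executes, giving 4 — identical to its old value.

Demanding sig4 again yields 4.
2 derived signals run: sig2, sig4.
The nodes whose values change: src3, sig2.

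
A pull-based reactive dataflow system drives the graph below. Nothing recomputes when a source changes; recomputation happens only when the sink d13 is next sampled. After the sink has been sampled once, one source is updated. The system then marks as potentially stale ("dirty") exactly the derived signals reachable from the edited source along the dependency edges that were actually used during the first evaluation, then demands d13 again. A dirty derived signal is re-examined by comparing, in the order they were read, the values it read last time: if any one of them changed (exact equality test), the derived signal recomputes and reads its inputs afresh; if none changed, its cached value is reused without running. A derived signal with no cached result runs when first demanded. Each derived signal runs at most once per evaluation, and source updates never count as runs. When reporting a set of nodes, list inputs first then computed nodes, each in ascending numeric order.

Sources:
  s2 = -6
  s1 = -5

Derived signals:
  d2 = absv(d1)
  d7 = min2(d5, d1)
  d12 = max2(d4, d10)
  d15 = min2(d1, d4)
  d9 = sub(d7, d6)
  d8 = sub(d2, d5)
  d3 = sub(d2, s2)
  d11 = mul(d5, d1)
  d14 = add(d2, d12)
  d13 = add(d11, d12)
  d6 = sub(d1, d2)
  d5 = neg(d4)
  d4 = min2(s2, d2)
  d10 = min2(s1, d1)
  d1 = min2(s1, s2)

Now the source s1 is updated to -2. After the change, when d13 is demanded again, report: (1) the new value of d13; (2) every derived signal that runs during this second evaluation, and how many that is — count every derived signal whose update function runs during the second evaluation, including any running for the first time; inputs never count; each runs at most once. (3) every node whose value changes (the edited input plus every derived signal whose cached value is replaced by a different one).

First evaluation (everything demanded from the output):
  d1 = min2(-5, -6) = -6
  d2 = absv(-6) = 6
  d4 = min2(-6, 6) = -6
  d5 = neg(-6) = 6
  d10 = min2(-5, -6) = -6
  d11 = mul(6, -6) = -36
  d12 = max2(-6, -6) = -6
  d13 = add(-36, -6) = -42

Propagation after the edit:
  d1: runs — s1 -5->-2; result -6 (same value as before).
  d2: checked — values it read are unchanged (d1 unchanged); reused cached 6 without running.
  d4: checked — values it read are unchanged (s2 unchanged, d2 unchanged); reused cached -6 without running.
  d5: checked — values it read are unchanged (d4 unchanged); reused cached 6 without running.
  d10: runs — s1 -5->-2; result -6 (same value as before).
  d11: checked — values it read are unchanged (d5 unchanged, d1 unchanged); reused cached -36 without running.
  d12: checked — values it read are unchanged (d4 unchanged, d10 unchanged); reused cached -6 without running.
  d13: checked — values it read are unchanged (d11 unchanged, d12 unchanged); reused cached -42 without running.

Key observation: the cutoff stops propagation at d2 — its inputs' values are unchanged, so it reuses its cache.

New value of d13: -42.
Derived signals that run: d1, d10 — 2 in total.
Values that change: s1.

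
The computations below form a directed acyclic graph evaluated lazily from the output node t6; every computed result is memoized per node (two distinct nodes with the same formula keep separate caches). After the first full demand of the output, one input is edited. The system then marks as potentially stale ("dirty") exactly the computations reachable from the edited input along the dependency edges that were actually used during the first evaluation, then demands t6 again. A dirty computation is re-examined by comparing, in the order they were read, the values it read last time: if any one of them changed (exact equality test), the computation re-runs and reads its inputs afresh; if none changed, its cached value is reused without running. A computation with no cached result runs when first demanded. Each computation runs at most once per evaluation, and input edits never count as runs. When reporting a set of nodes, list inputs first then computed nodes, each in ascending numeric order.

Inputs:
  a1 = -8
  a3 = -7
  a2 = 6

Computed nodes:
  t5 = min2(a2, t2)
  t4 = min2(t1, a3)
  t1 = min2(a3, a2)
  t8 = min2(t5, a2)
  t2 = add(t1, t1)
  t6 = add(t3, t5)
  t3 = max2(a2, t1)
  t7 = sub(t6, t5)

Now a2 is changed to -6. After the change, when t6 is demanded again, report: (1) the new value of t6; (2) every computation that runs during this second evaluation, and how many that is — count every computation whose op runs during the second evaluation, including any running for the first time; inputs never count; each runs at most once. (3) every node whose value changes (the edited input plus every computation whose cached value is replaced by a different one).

First demand of the output computes:
  t1 = min2(-7, 6) = -7
  t2 = add(-7, -7) = -14
  t3 = max2(6, -7) = 6
  t5 = min2(6, -14) = -14
  t6 = add(6, -14) = -8

After the edit, cleaning proceeds:
  t1: a read changed (a2 6->-6) — executes, giving -7 — identical to its old value.
  t2: dirty, but its reads are unchanged (t1 unchanged, t1 unchanged); cached -14 stands.
  t3: a read changed (a2 6->-6) — executes, giving -6.
  t5: a read changed (a2 6->-6) — executes, giving -14 — identical to its old value.
  t6: a read changed (t3 6->-6) — executes, giving -20.

Note where the cutoff bites: t2 is checked, finds nothing changed, and keeps its cache.

Demanding t6 again yields -20.
4 computations run: t1, t3, t5, t6.
The nodes whose values change: a2, t3, t6.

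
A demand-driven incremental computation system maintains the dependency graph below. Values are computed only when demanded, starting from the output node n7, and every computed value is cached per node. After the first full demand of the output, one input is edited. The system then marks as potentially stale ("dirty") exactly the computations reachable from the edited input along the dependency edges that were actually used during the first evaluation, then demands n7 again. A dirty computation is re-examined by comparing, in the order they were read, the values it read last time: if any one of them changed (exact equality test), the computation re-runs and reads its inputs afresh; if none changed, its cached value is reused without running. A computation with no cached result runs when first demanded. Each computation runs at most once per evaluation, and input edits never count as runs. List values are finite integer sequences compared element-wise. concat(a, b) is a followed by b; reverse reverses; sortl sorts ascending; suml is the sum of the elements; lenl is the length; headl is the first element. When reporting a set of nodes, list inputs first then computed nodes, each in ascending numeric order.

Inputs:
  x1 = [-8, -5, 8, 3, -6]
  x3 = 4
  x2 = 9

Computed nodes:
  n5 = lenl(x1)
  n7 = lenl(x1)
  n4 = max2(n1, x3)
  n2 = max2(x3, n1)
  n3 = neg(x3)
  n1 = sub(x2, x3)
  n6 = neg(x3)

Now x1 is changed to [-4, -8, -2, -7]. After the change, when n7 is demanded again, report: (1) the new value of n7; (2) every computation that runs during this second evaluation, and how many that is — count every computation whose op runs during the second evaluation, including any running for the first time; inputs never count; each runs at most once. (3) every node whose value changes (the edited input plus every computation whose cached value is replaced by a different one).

New value of n7: 4.
Computations that run: n7 — 1 in total.
Values that change: x1, n7.

First evaluation (everything demanded from the output):
  n7 = lenl([-8, -5, 8, 3, -6]) = 5

Propagation after the edit:
  n7: runs — x1 [-8, -5, 8, 3, -6]->[-4, -8, -2, -7]; result 4.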